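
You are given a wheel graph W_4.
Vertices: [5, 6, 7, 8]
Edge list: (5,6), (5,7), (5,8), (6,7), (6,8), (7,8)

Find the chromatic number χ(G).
Clique number ω(G) = 4 (lower bound: χ ≥ ω).
The clique on [5, 6, 7, 8] has size 4, forcing χ ≥ 4, and the coloring below uses 4 colors, so χ(G) = 4.
A valid 4-coloring: color 1: [7]; color 2: [5]; color 3: [8]; color 4: [6].

χ(G) = 4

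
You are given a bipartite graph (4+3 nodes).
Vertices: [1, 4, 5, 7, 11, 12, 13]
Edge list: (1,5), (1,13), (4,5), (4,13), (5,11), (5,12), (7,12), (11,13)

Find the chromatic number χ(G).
Clique number ω(G) = 2 (lower bound: χ ≥ ω).
The graph is bipartite (no odd cycle), so 2 colors suffice: χ(G) = 2.
A valid 2-coloring: color 1: [5, 7, 13]; color 2: [1, 4, 11, 12].

χ(G) = 2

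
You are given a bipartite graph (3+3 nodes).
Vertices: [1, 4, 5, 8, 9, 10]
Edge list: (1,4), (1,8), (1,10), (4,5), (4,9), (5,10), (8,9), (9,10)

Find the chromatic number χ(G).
χ(G) = 2

Clique number ω(G) = 2 (lower bound: χ ≥ ω).
The graph is bipartite (no odd cycle), so 2 colors suffice: χ(G) = 2.
A valid 2-coloring: color 1: [4, 8, 10]; color 2: [1, 5, 9].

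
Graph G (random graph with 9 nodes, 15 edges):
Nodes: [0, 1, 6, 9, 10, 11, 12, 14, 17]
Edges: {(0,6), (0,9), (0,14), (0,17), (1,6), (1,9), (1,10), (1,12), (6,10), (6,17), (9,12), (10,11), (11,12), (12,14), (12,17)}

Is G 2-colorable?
The clique on vertices [0, 6, 17] has size 3 > 2, so it alone needs 3 colors.

No, G is not 2-colorable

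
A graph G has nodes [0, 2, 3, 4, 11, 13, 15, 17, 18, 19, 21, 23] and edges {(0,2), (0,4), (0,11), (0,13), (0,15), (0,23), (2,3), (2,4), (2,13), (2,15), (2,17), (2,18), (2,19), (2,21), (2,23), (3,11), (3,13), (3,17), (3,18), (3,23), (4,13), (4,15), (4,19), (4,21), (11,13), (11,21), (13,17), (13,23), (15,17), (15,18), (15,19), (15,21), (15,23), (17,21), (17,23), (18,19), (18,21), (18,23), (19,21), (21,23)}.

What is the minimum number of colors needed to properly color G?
Clique number ω(G) = 5 (lower bound: χ ≥ ω).
The clique on [2, 3, 13, 17, 23] has size 5, forcing χ ≥ 5, and the coloring below uses 5 colors, so χ(G) = 5.
A valid 5-coloring: color 1: [2, 11]; color 2: [13, 15]; color 3: [19, 23]; color 4: [0, 3, 21]; color 5: [4, 17, 18].

χ(G) = 5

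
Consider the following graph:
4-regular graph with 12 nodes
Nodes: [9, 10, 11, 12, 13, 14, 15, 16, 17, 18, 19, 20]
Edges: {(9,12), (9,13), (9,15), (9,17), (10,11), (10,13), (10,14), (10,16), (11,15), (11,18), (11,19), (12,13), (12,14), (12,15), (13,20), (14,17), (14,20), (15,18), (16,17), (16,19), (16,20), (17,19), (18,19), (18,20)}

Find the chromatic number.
χ(G) = 4

Clique number ω(G) = 3 (lower bound: χ ≥ ω).
Suppose a proper 3-coloring c exists. The clique [9, 12, 13] takes 3 distinct colors; by symmetry let c(9) = 1, c(12) = 2, c(13) = 3.
- Vertex 15: neighbors [9, 12] already have colors [1, 2] ⇒ c(15) = 3.
- Vertex 10: neighbors [13] already have colors [3]; try each remaining color.
- Case c(10) = 1:
  - Vertex 11: neighbors [10, 15] already have colors [1, 3] ⇒ c(11) = 2.
  - Vertex 14: neighbors [10, 12] already have colors [1, 2] ⇒ c(14) = 3.
  - Vertex 17: neighbors [9, 14] already have colors [1, 3] ⇒ c(17) = 2.
  - Vertex 16: neighbors [10, 17] already have colors [1, 2] ⇒ c(16) = 3.
  - Vertex 18: neighbors [11, 15] already have colors [2, 3] ⇒ c(18) = 1.
  - Vertex 19: neighbors [18, 11, 16] already have colors [1, 2, 3] — all 3 colors blocked. Contradiction.
- Case c(10) = 2:
  - Vertex 11: neighbors [10, 15] already have colors [2, 3] ⇒ c(11) = 1.
  - Vertex 18: neighbors [11, 15] already have colors [1, 3] ⇒ c(18) = 2.
  - Vertex 19: neighbors [11, 18] already have colors [1, 2] ⇒ c(19) = 3.
  - Vertex 16: neighbors [10, 19] already have colors [2, 3] ⇒ c(16) = 1.
  - Vertex 20: neighbors [16, 18, 13] already have colors [1, 2, 3] — all 3 colors blocked. Contradiction.
Every case ends in a contradiction, so G has no proper 3-coloring (χ ≥ 4).
The coloring below uses 4 colors, so χ(G) = 4.
A valid 4-coloring: color 1: [9, 14, 16, 18]; color 2: [11, 12, 17, 20]; color 3: [13, 15, 19]; color 4: [10].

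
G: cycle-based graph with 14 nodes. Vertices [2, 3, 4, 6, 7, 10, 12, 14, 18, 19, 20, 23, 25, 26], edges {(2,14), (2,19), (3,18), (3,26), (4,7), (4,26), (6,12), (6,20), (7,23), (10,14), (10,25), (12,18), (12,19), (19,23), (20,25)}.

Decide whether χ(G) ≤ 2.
Yes, G is 2-colorable

A valid 2-coloring: color 1: [6, 7, 14, 18, 19, 25, 26]; color 2: [2, 3, 4, 10, 12, 20, 23].
(χ(G) = 2 ≤ 2.)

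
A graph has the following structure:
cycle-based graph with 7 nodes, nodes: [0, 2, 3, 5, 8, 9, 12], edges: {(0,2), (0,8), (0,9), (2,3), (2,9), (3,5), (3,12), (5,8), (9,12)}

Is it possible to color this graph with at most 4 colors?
A valid 4-coloring: color 1: [0, 3]; color 2: [2, 5, 12]; color 3: [8, 9].
(χ(G) = 3 ≤ 4.)

Yes, G is 4-colorable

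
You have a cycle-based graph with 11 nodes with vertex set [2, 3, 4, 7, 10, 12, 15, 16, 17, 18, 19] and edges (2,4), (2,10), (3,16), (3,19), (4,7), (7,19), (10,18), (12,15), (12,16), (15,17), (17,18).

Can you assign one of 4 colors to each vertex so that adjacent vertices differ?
Yes, G is 4-colorable

A valid 4-coloring: color 1: [2, 3, 7, 12, 18]; color 2: [4, 10, 16, 17, 19]; color 3: [15].
(χ(G) = 3 ≤ 4.)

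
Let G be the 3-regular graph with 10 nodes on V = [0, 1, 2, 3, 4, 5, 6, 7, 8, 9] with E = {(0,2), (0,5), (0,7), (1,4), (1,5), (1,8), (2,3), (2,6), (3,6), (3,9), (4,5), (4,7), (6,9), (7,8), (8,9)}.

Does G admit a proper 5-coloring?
A valid 5-coloring: color 1: [1, 2, 7, 9]; color 2: [0, 3, 4, 8]; color 3: [5, 6].
(χ(G) = 3 ≤ 5.)

Yes, G is 5-colorable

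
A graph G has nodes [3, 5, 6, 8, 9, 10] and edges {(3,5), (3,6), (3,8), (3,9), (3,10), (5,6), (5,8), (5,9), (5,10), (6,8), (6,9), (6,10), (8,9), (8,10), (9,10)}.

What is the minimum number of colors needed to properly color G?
Clique number ω(G) = 6 (lower bound: χ ≥ ω).
The clique on [3, 5, 6, 8, 9, 10] has size 6, forcing χ ≥ 6, and the coloring below uses 6 colors, so χ(G) = 6.
A valid 6-coloring: color 1: [8]; color 2: [9]; color 3: [3]; color 4: [5]; color 5: [6]; color 6: [10].

χ(G) = 6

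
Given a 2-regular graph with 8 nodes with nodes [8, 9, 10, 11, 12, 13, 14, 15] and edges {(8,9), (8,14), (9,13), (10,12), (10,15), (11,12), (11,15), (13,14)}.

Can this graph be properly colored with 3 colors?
Yes, G is 3-colorable

A valid 3-coloring: color 1: [9, 12, 14, 15]; color 2: [8, 10, 11, 13].
(χ(G) = 2 ≤ 3.)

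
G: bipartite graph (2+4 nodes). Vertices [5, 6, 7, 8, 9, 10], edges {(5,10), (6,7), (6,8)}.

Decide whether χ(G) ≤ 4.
A valid 4-coloring: color 1: [5, 6, 9]; color 2: [7, 8, 10].
(χ(G) = 2 ≤ 4.)

Yes, G is 4-colorable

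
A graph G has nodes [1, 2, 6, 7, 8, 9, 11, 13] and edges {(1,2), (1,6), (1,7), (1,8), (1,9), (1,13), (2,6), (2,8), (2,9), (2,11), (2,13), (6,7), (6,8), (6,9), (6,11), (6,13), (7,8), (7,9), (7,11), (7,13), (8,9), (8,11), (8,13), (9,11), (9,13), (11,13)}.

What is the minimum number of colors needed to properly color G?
χ(G) = 6

Clique number ω(G) = 6 (lower bound: χ ≥ ω).
The clique on [1, 2, 6, 8, 9, 13] has size 6, forcing χ ≥ 6, and the coloring below uses 6 colors, so χ(G) = 6.
A valid 6-coloring: color 1: [8]; color 2: [6]; color 3: [13]; color 4: [9]; color 5: [2, 7]; color 6: [1, 11].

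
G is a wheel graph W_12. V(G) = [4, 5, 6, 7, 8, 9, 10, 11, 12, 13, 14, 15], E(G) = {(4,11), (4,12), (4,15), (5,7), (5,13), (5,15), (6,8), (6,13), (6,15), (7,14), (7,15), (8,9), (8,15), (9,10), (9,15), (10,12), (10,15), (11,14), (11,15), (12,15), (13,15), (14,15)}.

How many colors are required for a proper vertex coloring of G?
χ(G) = 4

Clique number ω(G) = 3 (lower bound: χ ≥ ω).
Odd cycle [8, 6, 13, 5, 7, 14, 11, 4, 12, 10, 9] needs 3 colors (χ ≥ 3).
Vertex 15 is adjacent to every vertex of [4, 5, 6, 7, 8, 9, 10, 11, 12, 13, 14], which already need 3 colors among themselves, so 15 needs a new color (χ ≥ 4).
The coloring below uses 4 colors, so χ(G) = 4.
A valid 4-coloring: color 1: [15]; color 2: [7, 8, 10, 11, 13]; color 3: [4, 5, 6, 9, 14]; color 4: [12].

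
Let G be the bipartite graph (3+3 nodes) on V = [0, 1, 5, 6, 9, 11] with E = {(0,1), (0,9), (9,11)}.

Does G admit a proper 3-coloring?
A valid 3-coloring: color 1: [1, 5, 6, 9]; color 2: [0, 11].
(χ(G) = 2 ≤ 3.)

Yes, G is 3-colorable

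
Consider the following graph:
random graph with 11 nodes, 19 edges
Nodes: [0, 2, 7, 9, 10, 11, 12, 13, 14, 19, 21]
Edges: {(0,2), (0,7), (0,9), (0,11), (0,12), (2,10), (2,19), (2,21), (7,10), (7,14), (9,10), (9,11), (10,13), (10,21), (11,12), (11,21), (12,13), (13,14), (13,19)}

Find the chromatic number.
Clique number ω(G) = 3 (lower bound: χ ≥ ω).
The clique on [0, 9, 11] has size 3, forcing χ ≥ 3, and the coloring below uses 3 colors, so χ(G) = 3.
A valid 3-coloring: color 1: [0, 10, 14, 19]; color 2: [2, 7, 11, 13]; color 3: [9, 12, 21].

χ(G) = 3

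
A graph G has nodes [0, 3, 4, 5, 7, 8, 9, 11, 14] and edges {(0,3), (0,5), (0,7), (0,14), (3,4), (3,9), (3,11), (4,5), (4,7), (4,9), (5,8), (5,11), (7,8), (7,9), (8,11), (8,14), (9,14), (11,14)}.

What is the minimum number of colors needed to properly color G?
Clique number ω(G) = 3 (lower bound: χ ≥ ω).
The clique on [3, 4, 9] has size 3, forcing χ ≥ 3, and the coloring below uses 3 colors, so χ(G) = 3.
A valid 3-coloring: color 1: [3, 5, 7, 14]; color 2: [0, 4, 11]; color 3: [8, 9].

χ(G) = 3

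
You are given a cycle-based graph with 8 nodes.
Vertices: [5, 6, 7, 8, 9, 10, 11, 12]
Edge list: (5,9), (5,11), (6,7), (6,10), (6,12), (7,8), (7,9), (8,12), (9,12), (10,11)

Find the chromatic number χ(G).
χ(G) = 2

Clique number ω(G) = 2 (lower bound: χ ≥ ω).
The graph is bipartite (no odd cycle), so 2 colors suffice: χ(G) = 2.
A valid 2-coloring: color 1: [5, 7, 10, 12]; color 2: [6, 8, 9, 11].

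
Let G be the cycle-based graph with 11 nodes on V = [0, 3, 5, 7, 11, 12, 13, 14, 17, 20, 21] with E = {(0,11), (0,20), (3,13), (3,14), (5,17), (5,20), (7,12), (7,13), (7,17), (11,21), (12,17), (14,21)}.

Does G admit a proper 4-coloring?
Yes, G is 4-colorable

A valid 4-coloring: color 1: [0, 3, 5, 7, 21]; color 2: [11, 13, 14, 17, 20]; color 3: [12].
(χ(G) = 3 ≤ 4.)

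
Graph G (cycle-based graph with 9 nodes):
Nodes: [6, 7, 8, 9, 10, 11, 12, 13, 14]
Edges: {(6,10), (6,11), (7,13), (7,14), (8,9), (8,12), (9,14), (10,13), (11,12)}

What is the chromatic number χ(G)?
χ(G) = 3

Clique number ω(G) = 2 (lower bound: χ ≥ ω).
Odd cycle [8, 12, 11, 6, 10, 13, 7, 14, 9] needs 3 colors (χ ≥ 3).
The coloring below uses 3 colors, so χ(G) = 3.
A valid 3-coloring: color 1: [8, 10, 11, 14]; color 2: [6, 9, 12, 13]; color 3: [7].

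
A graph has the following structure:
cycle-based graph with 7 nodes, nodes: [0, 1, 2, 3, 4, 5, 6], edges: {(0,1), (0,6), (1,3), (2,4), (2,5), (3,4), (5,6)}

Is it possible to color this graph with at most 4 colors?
A valid 4-coloring: color 1: [0, 4, 5]; color 2: [2, 3, 6]; color 3: [1].
(χ(G) = 3 ≤ 4.)

Yes, G is 4-colorable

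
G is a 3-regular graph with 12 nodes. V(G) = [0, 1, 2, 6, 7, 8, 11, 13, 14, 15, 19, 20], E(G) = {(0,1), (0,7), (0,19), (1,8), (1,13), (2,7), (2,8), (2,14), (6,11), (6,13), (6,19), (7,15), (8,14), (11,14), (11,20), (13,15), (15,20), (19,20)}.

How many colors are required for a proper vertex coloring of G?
Clique number ω(G) = 3 (lower bound: χ ≥ ω).
The clique on [2, 8, 14] has size 3, forcing χ ≥ 3, and the coloring below uses 3 colors, so χ(G) = 3.
A valid 3-coloring: color 1: [1, 2, 11, 15, 19]; color 2: [7, 8, 13, 20]; color 3: [0, 6, 14].

χ(G) = 3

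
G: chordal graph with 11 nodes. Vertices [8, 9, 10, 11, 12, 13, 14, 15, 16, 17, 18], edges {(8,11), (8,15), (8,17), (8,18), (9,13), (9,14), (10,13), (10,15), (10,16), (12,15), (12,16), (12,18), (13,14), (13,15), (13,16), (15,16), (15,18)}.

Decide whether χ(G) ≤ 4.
A valid 4-coloring: color 1: [11, 14, 15, 17]; color 2: [8, 12, 13]; color 3: [9, 16, 18]; color 4: [10].
(χ(G) = 4 ≤ 4.)

Yes, G is 4-colorable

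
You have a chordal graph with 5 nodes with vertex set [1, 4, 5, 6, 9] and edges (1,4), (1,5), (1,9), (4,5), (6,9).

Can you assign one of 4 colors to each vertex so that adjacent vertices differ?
A valid 4-coloring: color 1: [1, 6]; color 2: [5, 9]; color 3: [4].
(χ(G) = 3 ≤ 4.)

Yes, G is 4-colorable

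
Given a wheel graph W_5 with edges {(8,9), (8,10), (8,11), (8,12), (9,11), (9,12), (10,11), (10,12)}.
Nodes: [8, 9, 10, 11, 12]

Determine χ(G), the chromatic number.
Clique number ω(G) = 3 (lower bound: χ ≥ ω).
The clique on [8, 9, 11] has size 3, forcing χ ≥ 3, and the coloring below uses 3 colors, so χ(G) = 3.
A valid 3-coloring: color 1: [8]; color 2: [11, 12]; color 3: [9, 10].

χ(G) = 3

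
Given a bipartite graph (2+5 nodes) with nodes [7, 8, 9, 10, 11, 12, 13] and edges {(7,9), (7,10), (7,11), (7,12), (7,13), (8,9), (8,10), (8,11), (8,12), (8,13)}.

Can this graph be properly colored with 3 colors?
Yes, G is 3-colorable

A valid 3-coloring: color 1: [7, 8]; color 2: [9, 10, 11, 12, 13].
(χ(G) = 2 ≤ 3.)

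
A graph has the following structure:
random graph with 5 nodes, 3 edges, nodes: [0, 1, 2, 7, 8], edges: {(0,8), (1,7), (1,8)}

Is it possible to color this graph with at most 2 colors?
Yes, G is 2-colorable

A valid 2-coloring: color 1: [0, 1, 2]; color 2: [7, 8].
(χ(G) = 2 ≤ 2.)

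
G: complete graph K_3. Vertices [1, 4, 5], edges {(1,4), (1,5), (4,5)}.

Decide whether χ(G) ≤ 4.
A valid 4-coloring: color 1: [5]; color 2: [4]; color 3: [1].
(χ(G) = 3 ≤ 4.)

Yes, G is 4-colorable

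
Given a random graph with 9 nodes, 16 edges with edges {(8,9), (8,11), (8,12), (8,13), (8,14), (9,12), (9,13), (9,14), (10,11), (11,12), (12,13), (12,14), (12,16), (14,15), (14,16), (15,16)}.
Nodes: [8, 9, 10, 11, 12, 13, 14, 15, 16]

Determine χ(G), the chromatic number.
χ(G) = 4

Clique number ω(G) = 4 (lower bound: χ ≥ ω).
The clique on [8, 9, 12, 13] has size 4, forcing χ ≥ 4, and the coloring below uses 4 colors, so χ(G) = 4.
A valid 4-coloring: color 1: [10, 12, 15]; color 2: [8, 16]; color 3: [11, 13, 14]; color 4: [9].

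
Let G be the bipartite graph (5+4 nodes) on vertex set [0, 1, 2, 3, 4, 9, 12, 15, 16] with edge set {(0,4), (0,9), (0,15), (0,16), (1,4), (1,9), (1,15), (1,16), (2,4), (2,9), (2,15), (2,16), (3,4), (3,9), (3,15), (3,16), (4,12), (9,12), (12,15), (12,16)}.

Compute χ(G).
Clique number ω(G) = 2 (lower bound: χ ≥ ω).
The graph is bipartite (no odd cycle), so 2 colors suffice: χ(G) = 2.
A valid 2-coloring: color 1: [4, 9, 15, 16]; color 2: [0, 1, 2, 3, 12].

χ(G) = 2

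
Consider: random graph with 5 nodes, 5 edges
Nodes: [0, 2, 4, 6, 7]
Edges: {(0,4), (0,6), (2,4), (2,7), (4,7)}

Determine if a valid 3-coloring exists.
A valid 3-coloring: color 1: [4, 6]; color 2: [0, 2]; color 3: [7].
(χ(G) = 3 ≤ 3.)

Yes, G is 3-colorable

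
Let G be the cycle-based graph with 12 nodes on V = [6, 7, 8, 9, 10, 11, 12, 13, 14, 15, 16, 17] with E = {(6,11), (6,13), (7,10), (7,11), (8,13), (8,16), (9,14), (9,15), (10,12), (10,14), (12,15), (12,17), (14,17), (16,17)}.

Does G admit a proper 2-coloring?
Odd cycle [16, 8, 13, 6, 11, 7, 10, 14, 17] needs 3 colors (χ ≥ 3).
Hence χ(G) ≥ 3 > 2, so no proper 2-coloring exists.

No, G is not 2-colorable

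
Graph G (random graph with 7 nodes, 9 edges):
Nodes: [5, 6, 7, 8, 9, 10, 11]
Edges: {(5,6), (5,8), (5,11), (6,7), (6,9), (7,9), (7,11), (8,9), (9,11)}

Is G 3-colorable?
A valid 3-coloring: color 1: [5, 9, 10]; color 2: [7, 8]; color 3: [6, 11].
(χ(G) = 3 ≤ 3.)

Yes, G is 3-colorable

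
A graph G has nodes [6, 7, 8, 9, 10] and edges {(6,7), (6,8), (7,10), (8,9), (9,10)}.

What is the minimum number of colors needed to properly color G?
Clique number ω(G) = 2 (lower bound: χ ≥ ω).
Odd cycle [7, 6, 8, 9, 10] needs 3 colors (χ ≥ 3).
The coloring below uses 3 colors, so χ(G) = 3.
A valid 3-coloring: color 1: [7, 9]; color 2: [6, 10]; color 3: [8].

χ(G) = 3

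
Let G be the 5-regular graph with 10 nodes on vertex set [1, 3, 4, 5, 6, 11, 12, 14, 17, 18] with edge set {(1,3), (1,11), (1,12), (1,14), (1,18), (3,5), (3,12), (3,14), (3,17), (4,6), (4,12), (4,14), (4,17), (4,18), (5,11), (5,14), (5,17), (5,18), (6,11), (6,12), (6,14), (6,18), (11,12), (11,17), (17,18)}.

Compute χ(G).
Clique number ω(G) = 3 (lower bound: χ ≥ ω).
Suppose a proper 3-coloring c exists. The clique [1, 3, 12] takes 3 distinct colors; by symmetry let c(1) = 1, c(3) = 2, c(12) = 3.
- Vertex 11: neighbors [1, 12] already have colors [1, 3] ⇒ c(11) = 2.
- Vertex 6: neighbors [11, 12] already have colors [2, 3] ⇒ c(6) = 1.
- Vertex 4: neighbors [6, 12] already have colors [1, 3] ⇒ c(4) = 2.
- Vertex 18: neighbors [1, 4] already have colors [1, 2] ⇒ c(18) = 3.
- Vertex 5: neighbors [3, 18] already have colors [2, 3] ⇒ c(5) = 1.
- Vertex 17: neighbors [5, 3, 18] already have colors [1, 2, 3] — all 3 colors blocked. Contradiction.
The forced assignments end in a contradiction, so G has no proper 3-coloring (χ ≥ 4).
The coloring below uses 4 colors, so χ(G) = 4.
A valid 4-coloring: color 1: [3, 11, 18]; color 2: [12, 14, 17]; color 3: [1, 5, 6]; color 4: [4].

χ(G) = 4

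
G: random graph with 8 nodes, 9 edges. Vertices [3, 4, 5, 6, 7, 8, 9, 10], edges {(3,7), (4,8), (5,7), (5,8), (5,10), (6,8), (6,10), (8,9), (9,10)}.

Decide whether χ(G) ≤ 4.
Yes, G is 4-colorable

A valid 4-coloring: color 1: [7, 8, 10]; color 2: [3, 4, 5, 6, 9].
(χ(G) = 2 ≤ 4.)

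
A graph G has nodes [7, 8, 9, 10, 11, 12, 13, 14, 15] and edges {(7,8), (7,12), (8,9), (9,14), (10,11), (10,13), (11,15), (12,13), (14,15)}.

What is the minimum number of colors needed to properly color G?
Clique number ω(G) = 2 (lower bound: χ ≥ ω).
Odd cycle [12, 7, 8, 9, 14, 15, 11, 10, 13] needs 3 colors (χ ≥ 3).
The coloring below uses 3 colors, so χ(G) = 3.
A valid 3-coloring: color 1: [9, 10, 12, 15]; color 2: [8, 11, 13, 14]; color 3: [7].

χ(G) = 3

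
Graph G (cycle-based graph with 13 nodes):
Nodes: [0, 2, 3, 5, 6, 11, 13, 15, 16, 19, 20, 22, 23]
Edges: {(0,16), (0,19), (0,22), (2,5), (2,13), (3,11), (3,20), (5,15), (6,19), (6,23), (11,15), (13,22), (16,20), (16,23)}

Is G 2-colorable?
No, G is not 2-colorable

Odd cycle [19, 6, 23, 16, 0] needs 3 colors (χ ≥ 3).
Hence χ(G) ≥ 3 > 2, so no proper 2-coloring exists.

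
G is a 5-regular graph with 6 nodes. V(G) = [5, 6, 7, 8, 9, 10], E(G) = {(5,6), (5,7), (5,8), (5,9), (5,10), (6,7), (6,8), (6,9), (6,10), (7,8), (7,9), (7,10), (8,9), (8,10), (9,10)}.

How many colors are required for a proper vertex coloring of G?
χ(G) = 6

Clique number ω(G) = 6 (lower bound: χ ≥ ω).
The clique on [5, 6, 7, 8, 9, 10] has size 6, forcing χ ≥ 6, and the coloring below uses 6 colors, so χ(G) = 6.
A valid 6-coloring: color 1: [6]; color 2: [8]; color 3: [5]; color 4: [10]; color 5: [9]; color 6: [7].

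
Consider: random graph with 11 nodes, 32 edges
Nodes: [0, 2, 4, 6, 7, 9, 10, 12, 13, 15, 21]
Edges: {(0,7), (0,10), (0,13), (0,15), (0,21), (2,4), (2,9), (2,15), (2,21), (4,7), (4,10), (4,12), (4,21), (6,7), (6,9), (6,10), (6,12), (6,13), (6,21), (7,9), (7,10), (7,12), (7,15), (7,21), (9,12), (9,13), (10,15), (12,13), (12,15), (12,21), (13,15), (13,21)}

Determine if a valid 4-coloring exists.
A valid 4-coloring: color 1: [2, 7, 13]; color 2: [9, 15, 21]; color 3: [10, 12]; color 4: [0, 4, 6].
(χ(G) = 4 ≤ 4.)

Yes, G is 4-colorable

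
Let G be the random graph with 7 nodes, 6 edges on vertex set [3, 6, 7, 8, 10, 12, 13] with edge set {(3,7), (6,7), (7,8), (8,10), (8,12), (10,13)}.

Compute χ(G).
Clique number ω(G) = 2 (lower bound: χ ≥ ω).
The graph is bipartite (no odd cycle), so 2 colors suffice: χ(G) = 2.
A valid 2-coloring: color 1: [7, 10, 12]; color 2: [3, 6, 8, 13].

χ(G) = 2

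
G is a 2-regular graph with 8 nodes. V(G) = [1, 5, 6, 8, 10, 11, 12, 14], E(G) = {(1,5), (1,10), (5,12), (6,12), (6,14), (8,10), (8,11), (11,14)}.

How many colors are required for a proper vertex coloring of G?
χ(G) = 2

Clique number ω(G) = 2 (lower bound: χ ≥ ω).
The graph is bipartite (no odd cycle), so 2 colors suffice: χ(G) = 2.
A valid 2-coloring: color 1: [5, 6, 10, 11]; color 2: [1, 8, 12, 14].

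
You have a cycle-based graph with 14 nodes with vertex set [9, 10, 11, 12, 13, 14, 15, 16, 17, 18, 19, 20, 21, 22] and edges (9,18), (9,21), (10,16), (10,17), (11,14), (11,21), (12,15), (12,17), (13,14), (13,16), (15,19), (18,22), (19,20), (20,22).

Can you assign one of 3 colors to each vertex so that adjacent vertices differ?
A valid 3-coloring: color 1: [9, 10, 11, 12, 13, 19, 22]; color 2: [14, 15, 16, 17, 18, 20, 21].
(χ(G) = 2 ≤ 3.)

Yes, G is 3-colorable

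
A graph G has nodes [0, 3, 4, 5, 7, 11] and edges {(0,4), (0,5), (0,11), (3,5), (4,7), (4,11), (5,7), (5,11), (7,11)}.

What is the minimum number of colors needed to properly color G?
Clique number ω(G) = 3 (lower bound: χ ≥ ω).
The clique on [0, 4, 11] has size 3, forcing χ ≥ 3, and the coloring below uses 3 colors, so χ(G) = 3.
A valid 3-coloring: color 1: [3, 11]; color 2: [4, 5]; color 3: [0, 7].

χ(G) = 3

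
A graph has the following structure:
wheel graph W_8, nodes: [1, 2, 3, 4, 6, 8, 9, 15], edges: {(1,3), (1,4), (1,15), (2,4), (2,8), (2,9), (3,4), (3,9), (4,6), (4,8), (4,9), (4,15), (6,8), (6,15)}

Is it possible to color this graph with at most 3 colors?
No, G is not 3-colorable

Odd cycle [15, 6, 8, 2, 9, 3, 1] needs 3 colors (χ ≥ 3).
Vertex 4 is adjacent to every vertex of [1, 2, 3, 6, 8, 9, 15], which already need 3 colors among themselves, so 4 needs a new color (χ ≥ 4).
Hence χ(G) ≥ 4 > 3, so no proper 3-coloring exists.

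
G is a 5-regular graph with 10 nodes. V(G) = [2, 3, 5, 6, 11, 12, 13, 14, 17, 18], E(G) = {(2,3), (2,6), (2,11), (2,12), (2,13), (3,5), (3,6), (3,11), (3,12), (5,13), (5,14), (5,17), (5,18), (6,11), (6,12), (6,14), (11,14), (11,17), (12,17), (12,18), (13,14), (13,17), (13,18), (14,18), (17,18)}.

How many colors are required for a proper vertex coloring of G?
Clique number ω(G) = 4 (lower bound: χ ≥ ω).
The clique on [2, 3, 6, 11] has size 4, forcing χ ≥ 4, and the coloring below uses 4 colors, so χ(G) = 4.
A valid 4-coloring: color 1: [5, 11, 12]; color 2: [2, 14, 17]; color 3: [6, 18]; color 4: [3, 13].

χ(G) = 4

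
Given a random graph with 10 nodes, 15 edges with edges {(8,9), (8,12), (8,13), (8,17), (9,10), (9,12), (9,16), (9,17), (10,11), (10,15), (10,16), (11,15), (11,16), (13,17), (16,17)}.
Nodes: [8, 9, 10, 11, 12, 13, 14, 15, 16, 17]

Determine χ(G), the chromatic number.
χ(G) = 3

Clique number ω(G) = 3 (lower bound: χ ≥ ω).
The clique on [8, 9, 17] has size 3, forcing χ ≥ 3, and the coloring below uses 3 colors, so χ(G) = 3.
A valid 3-coloring: color 1: [9, 11, 13, 14]; color 2: [8, 15, 16]; color 3: [10, 12, 17].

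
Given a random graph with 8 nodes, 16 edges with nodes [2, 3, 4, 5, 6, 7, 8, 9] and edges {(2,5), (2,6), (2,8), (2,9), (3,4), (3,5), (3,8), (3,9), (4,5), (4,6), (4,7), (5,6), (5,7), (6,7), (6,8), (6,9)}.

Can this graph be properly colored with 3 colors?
No, G is not 3-colorable

The clique on vertices [4, 5, 6, 7] has size 4 > 3, so it alone needs 4 colors.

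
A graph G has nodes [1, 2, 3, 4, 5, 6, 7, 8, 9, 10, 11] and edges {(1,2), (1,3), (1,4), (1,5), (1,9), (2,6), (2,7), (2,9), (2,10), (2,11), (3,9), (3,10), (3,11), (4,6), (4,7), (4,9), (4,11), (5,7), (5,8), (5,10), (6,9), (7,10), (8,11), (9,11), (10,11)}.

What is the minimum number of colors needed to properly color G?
Clique number ω(G) = 3 (lower bound: χ ≥ ω).
The clique on [1, 2, 9] has size 3, forcing χ ≥ 3, and the coloring below uses 3 colors, so χ(G) = 3.
A valid 3-coloring: color 1: [1, 6, 7, 11]; color 2: [8, 9, 10]; color 3: [2, 3, 4, 5].

χ(G) = 3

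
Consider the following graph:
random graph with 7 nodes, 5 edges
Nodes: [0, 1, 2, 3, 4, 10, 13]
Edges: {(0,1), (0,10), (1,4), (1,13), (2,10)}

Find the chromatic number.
Clique number ω(G) = 2 (lower bound: χ ≥ ω).
The graph is bipartite (no odd cycle), so 2 colors suffice: χ(G) = 2.
A valid 2-coloring: color 1: [1, 3, 10]; color 2: [0, 2, 4, 13].

χ(G) = 2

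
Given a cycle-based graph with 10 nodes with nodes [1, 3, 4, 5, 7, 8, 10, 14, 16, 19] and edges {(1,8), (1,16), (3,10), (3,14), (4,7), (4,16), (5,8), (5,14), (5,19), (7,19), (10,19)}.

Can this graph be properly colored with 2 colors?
No, G is not 2-colorable

Odd cycle [3, 10, 19, 5, 14] needs 3 colors (χ ≥ 3).
Hence χ(G) ≥ 3 > 2, so no proper 2-coloring exists.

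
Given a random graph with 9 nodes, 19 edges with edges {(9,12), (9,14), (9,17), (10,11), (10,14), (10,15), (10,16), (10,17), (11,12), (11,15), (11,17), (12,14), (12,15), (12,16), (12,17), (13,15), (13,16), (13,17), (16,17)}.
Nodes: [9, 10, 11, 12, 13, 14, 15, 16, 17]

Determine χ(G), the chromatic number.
χ(G) = 3

Clique number ω(G) = 3 (lower bound: χ ≥ ω).
The clique on [10, 16, 17] has size 3, forcing χ ≥ 3, and the coloring below uses 3 colors, so χ(G) = 3.
A valid 3-coloring: color 1: [14, 15, 17]; color 2: [10, 12, 13]; color 3: [9, 11, 16].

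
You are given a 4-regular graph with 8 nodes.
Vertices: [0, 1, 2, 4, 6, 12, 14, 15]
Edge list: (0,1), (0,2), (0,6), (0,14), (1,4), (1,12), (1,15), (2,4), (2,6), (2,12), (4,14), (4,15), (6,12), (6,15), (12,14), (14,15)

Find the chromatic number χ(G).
χ(G) = 3

Clique number ω(G) = 3 (lower bound: χ ≥ ω).
The clique on [0, 2, 6] has size 3, forcing χ ≥ 3, and the coloring below uses 3 colors, so χ(G) = 3.
A valid 3-coloring: color 1: [4, 6]; color 2: [0, 12, 15]; color 3: [1, 2, 14].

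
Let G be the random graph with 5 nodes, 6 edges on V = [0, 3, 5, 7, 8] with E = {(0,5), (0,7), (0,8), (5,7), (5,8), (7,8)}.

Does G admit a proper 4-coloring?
Yes, G is 4-colorable

A valid 4-coloring: color 1: [3, 8]; color 2: [7]; color 3: [5]; color 4: [0].
(χ(G) = 4 ≤ 4.)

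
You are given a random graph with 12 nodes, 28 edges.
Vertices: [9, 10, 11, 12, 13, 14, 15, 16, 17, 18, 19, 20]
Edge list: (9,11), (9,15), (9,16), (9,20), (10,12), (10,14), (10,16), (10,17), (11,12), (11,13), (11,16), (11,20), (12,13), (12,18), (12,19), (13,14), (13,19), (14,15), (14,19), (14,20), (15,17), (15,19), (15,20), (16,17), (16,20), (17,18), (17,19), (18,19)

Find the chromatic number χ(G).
χ(G) = 4

Clique number ω(G) = 4 (lower bound: χ ≥ ω).
The clique on [9, 11, 16, 20] has size 4, forcing χ ≥ 4, and the coloring below uses 4 colors, so χ(G) = 4.
A valid 4-coloring: color 1: [10, 19, 20]; color 2: [11, 14, 17]; color 3: [12, 15, 16]; color 4: [9, 13, 18].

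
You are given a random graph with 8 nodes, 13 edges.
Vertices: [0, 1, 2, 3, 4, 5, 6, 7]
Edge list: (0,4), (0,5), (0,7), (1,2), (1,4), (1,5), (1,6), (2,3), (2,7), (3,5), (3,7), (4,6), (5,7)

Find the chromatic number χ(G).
Clique number ω(G) = 3 (lower bound: χ ≥ ω).
The clique on [0, 5, 7] has size 3, forcing χ ≥ 3, and the coloring below uses 3 colors, so χ(G) = 3.
A valid 3-coloring: color 1: [1, 7]; color 2: [2, 4, 5]; color 3: [0, 3, 6].

χ(G) = 3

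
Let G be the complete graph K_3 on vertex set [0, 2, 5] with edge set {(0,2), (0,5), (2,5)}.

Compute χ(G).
Clique number ω(G) = 3 (lower bound: χ ≥ ω).
The clique on [0, 2, 5] has size 3, forcing χ ≥ 3, and the coloring below uses 3 colors, so χ(G) = 3.
A valid 3-coloring: color 1: [5]; color 2: [2]; color 3: [0].

χ(G) = 3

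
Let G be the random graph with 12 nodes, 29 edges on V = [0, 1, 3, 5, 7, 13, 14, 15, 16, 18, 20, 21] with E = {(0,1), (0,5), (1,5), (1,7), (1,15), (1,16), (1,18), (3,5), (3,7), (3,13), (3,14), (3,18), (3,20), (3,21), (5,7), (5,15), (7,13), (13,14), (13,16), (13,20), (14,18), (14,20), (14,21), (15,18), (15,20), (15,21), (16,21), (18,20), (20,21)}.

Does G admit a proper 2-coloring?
No, G is not 2-colorable

The clique on vertices [3, 14, 18, 20] has size 4 > 2, so it alone needs 4 colors.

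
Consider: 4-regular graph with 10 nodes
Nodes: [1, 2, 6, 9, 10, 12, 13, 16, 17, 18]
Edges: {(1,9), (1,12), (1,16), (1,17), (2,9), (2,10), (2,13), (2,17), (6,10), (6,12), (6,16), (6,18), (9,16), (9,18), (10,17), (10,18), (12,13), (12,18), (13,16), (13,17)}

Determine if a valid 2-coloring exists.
No, G is not 2-colorable

The clique on vertices [1, 9, 16] has size 3 > 2, so it alone needs 3 colors.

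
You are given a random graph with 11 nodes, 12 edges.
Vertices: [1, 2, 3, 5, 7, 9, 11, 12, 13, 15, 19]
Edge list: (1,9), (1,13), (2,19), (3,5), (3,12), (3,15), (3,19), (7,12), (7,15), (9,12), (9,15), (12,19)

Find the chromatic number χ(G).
χ(G) = 3

Clique number ω(G) = 3 (lower bound: χ ≥ ω).
The clique on [3, 12, 19] has size 3, forcing χ ≥ 3, and the coloring below uses 3 colors, so χ(G) = 3.
A valid 3-coloring: color 1: [1, 2, 5, 11, 12, 15]; color 2: [3, 7, 9, 13]; color 3: [19].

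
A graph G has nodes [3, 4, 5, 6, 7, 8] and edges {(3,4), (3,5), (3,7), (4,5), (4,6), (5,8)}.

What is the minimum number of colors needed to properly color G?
χ(G) = 3

Clique number ω(G) = 3 (lower bound: χ ≥ ω).
The clique on [3, 4, 5] has size 3, forcing χ ≥ 3, and the coloring below uses 3 colors, so χ(G) = 3.
A valid 3-coloring: color 1: [4, 7, 8]; color 2: [5, 6]; color 3: [3].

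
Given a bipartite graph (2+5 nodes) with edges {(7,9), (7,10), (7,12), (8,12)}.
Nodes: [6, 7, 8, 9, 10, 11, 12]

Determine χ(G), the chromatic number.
Clique number ω(G) = 2 (lower bound: χ ≥ ω).
The graph is bipartite (no odd cycle), so 2 colors suffice: χ(G) = 2.
A valid 2-coloring: color 1: [6, 7, 8, 11]; color 2: [9, 10, 12].

χ(G) = 2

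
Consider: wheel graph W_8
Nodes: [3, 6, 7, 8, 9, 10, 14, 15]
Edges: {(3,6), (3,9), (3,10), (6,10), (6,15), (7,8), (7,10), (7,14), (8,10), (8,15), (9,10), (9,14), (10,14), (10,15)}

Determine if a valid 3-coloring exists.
Odd cycle [14, 7, 8, 15, 6, 3, 9] needs 3 colors (χ ≥ 3).
Vertex 10 is adjacent to every vertex of [3, 6, 7, 8, 9, 14, 15], which already need 3 colors among themselves, so 10 needs a new color (χ ≥ 4).
Hence χ(G) ≥ 4 > 3, so no proper 3-coloring exists.

No, G is not 3-colorable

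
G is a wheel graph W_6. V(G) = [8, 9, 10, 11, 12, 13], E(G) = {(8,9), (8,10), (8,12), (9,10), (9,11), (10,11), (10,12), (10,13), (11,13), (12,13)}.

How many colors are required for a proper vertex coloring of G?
χ(G) = 4

Clique number ω(G) = 3 (lower bound: χ ≥ ω).
Odd cycle [12, 13, 11, 9, 8] needs 3 colors (χ ≥ 3).
Vertex 10 is adjacent to every vertex of [8, 9, 11, 12, 13], which already need 3 colors among themselves, so 10 needs a new color (χ ≥ 4).
The coloring below uses 4 colors, so χ(G) = 4.
A valid 4-coloring: color 1: [10]; color 2: [9, 12]; color 3: [8, 13]; color 4: [11].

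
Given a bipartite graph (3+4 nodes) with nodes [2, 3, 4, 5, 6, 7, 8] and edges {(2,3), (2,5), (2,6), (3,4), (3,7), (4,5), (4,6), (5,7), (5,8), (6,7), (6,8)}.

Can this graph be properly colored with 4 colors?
A valid 4-coloring: color 1: [3, 5, 6]; color 2: [2, 4, 7, 8].
(χ(G) = 2 ≤ 4.)

Yes, G is 4-colorable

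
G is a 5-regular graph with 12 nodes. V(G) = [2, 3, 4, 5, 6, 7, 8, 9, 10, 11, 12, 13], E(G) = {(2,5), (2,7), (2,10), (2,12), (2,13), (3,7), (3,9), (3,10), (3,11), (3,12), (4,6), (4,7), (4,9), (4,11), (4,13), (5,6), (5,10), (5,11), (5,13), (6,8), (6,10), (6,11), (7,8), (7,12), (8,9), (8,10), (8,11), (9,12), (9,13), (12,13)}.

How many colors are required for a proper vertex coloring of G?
Clique number ω(G) = 3 (lower bound: χ ≥ ω).
Odd cycle [3, 9, 13, 2, 7] needs 3 colors (χ ≥ 3).
Vertex 12 is adjacent to every vertex of [2, 3, 7, 9, 13], which already need 3 colors among themselves, so 12 needs a new color (χ ≥ 4).
The coloring below uses 4 colors, so χ(G) = 4.
A valid 4-coloring: color 1: [6, 7, 9]; color 2: [4, 5, 8, 12]; color 3: [10, 11, 13]; color 4: [2, 3].

χ(G) = 4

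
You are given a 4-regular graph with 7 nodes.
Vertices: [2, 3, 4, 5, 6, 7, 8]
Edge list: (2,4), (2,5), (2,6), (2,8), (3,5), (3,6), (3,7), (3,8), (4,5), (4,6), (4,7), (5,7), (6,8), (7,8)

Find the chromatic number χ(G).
χ(G) = 4

Clique number ω(G) = 3 (lower bound: χ ≥ ω).
Suppose a proper 3-coloring c exists. The clique [2, 4, 5] takes 3 distinct colors; by symmetry let c(2) = 1, c(4) = 2, c(5) = 3.
- Vertex 6: neighbors [2, 4] already have colors [1, 2] ⇒ c(6) = 3.
- Vertex 7: neighbors [4, 5] already have colors [2, 3] ⇒ c(7) = 1.
- Vertex 3: neighbors [7, 5] already have colors [1, 3] ⇒ c(3) = 2.
- Vertex 8: neighbors [2, 3, 6] already have colors [1, 2, 3] — all 3 colors blocked. Contradiction.
The forced assignments end in a contradiction, so G has no proper 3-coloring (χ ≥ 4).
The coloring below uses 4 colors, so χ(G) = 4.
A valid 4-coloring: color 1: [4, 8]; color 2: [2, 3]; color 3: [5, 6]; color 4: [7].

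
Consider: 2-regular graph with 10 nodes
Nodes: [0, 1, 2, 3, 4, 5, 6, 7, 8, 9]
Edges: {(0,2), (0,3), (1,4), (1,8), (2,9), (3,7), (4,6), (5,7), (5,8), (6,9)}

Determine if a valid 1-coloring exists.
Edge (0,2) forces its endpoints to differ, so 1 color is not enough.

No, G is not 1-colorable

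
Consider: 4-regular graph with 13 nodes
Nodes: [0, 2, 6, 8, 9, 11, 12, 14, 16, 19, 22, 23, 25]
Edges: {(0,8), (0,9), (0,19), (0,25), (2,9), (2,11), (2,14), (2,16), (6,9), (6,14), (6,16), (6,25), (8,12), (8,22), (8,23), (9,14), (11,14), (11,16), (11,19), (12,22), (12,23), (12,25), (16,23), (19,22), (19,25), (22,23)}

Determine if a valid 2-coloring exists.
The clique on vertices [8, 12, 22, 23] has size 4 > 2, so it alone needs 4 colors.

No, G is not 2-colorable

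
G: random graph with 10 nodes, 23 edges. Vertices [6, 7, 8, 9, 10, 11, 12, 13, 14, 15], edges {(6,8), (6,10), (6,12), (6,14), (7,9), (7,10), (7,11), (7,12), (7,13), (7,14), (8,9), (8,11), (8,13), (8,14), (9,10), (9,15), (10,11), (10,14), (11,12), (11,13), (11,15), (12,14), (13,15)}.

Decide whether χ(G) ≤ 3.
No, G is not 3-colorable

Suppose a proper 3-coloring c exists. The clique [6, 8, 14] takes 3 distinct colors; by symmetry let c(6) = 1, c(8) = 2, c(14) = 3.
- Vertex 10: neighbors [6, 14] already have colors [1, 3] ⇒ c(10) = 2.
- Vertex 7: neighbors [10, 14] already have colors [2, 3] ⇒ c(7) = 1.
- Vertex 11: neighbors [7, 8] already have colors [1, 2] ⇒ c(11) = 3.
- Vertex 13: neighbors [7, 8, 11] already have colors [1, 2, 3] — all 3 colors blocked. Contradiction.
The forced assignments end in a contradiction, so G has no proper 3-coloring (χ ≥ 4).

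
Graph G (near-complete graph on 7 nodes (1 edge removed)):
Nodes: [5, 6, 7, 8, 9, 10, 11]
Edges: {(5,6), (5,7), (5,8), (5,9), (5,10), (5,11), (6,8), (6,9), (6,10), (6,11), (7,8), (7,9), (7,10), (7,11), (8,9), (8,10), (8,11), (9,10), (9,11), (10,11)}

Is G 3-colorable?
The clique on vertices [5, 6, 8, 9, 10, 11] has size 6 > 3, so it alone needs 6 colors.

No, G is not 3-colorable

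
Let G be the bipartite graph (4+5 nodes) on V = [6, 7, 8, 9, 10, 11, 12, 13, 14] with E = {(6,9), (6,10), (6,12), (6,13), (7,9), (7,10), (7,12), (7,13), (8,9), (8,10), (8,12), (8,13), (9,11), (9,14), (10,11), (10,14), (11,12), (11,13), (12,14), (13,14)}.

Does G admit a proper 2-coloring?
A valid 2-coloring: color 1: [9, 10, 12, 13]; color 2: [6, 7, 8, 11, 14].
(χ(G) = 2 ≤ 2.)

Yes, G is 2-colorable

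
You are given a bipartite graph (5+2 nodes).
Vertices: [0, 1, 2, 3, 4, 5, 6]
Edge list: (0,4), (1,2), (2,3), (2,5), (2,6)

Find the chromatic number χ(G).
χ(G) = 2

Clique number ω(G) = 2 (lower bound: χ ≥ ω).
The graph is bipartite (no odd cycle), so 2 colors suffice: χ(G) = 2.
A valid 2-coloring: color 1: [2, 4]; color 2: [0, 1, 3, 5, 6].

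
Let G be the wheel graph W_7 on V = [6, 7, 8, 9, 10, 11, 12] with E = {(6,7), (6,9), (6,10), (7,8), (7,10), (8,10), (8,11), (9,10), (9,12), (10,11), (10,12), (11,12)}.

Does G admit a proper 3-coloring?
A valid 3-coloring: color 1: [10]; color 2: [6, 8, 12]; color 3: [7, 9, 11].
(χ(G) = 3 ≤ 3.)

Yes, G is 3-colorable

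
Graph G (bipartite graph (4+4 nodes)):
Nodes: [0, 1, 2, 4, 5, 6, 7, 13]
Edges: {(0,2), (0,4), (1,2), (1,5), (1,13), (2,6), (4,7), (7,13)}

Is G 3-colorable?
Yes, G is 3-colorable

A valid 3-coloring: color 1: [2, 4, 5, 13]; color 2: [0, 1, 6, 7].
(χ(G) = 2 ≤ 3.)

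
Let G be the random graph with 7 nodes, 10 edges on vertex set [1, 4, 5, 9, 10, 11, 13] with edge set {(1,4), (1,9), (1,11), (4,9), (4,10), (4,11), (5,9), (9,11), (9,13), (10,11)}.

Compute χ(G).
Clique number ω(G) = 4 (lower bound: χ ≥ ω).
The clique on [1, 4, 9, 11] has size 4, forcing χ ≥ 4, and the coloring below uses 4 colors, so χ(G) = 4.
A valid 4-coloring: color 1: [9, 10]; color 2: [4, 5, 13]; color 3: [11]; color 4: [1].

χ(G) = 4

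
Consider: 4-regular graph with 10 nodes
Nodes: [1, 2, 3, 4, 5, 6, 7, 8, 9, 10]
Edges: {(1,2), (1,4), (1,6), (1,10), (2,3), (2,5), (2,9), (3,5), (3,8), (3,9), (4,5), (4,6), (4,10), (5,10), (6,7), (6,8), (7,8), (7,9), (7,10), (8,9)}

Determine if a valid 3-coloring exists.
Suppose a proper 3-coloring c exists. The clique [1, 4, 6] takes 3 distinct colors; by symmetry let c(1) = 1, c(4) = 2, c(6) = 3.
- Vertex 10: neighbors [1, 4] already have colors [1, 2] ⇒ c(10) = 3.
- Vertex 5: neighbors [4, 10] already have colors [2, 3] ⇒ c(5) = 1.
- Vertex 3: neighbors [5] already have colors [1]; try each remaining color.
- Case c(3) = 2:
  - Vertex 8: neighbors [3, 6] already have colors [2, 3] ⇒ c(8) = 1.
  - Vertex 9: neighbors [8, 3] already have colors [1, 2] ⇒ c(9) = 3.
  - Vertex 2: neighbors [1, 3, 9] already have colors [1, 2, 3] — all 3 colors blocked. Contradiction.
- Case c(3) = 3:
  - Vertex 2: neighbors [1, 3] already have colors [1, 3] ⇒ c(2) = 2.
  - Vertex 9: neighbors [2, 3] already have colors [2, 3] ⇒ c(9) = 1.
  - Vertex 7: neighbors [9, 6] already have colors [1, 3] ⇒ c(7) = 2.
  - Vertex 8: neighbors [9, 7, 3] already have colors [1, 2, 3] — all 3 colors blocked. Contradiction.
Every case ends in a contradiction, so G has no proper 3-coloring (χ ≥ 4).

No, G is not 3-colorable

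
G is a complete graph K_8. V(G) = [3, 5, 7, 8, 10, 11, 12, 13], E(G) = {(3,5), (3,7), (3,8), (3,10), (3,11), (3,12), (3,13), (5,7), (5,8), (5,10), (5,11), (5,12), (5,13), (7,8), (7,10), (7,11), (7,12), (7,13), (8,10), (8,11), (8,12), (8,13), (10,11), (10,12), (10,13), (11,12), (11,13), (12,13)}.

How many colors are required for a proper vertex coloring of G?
Clique number ω(G) = 8 (lower bound: χ ≥ ω).
The clique on [3, 5, 7, 8, 10, 11, 12, 13] has size 8, forcing χ ≥ 8, and the coloring below uses 8 colors, so χ(G) = 8.
A valid 8-coloring: color 1: [5]; color 2: [3]; color 3: [7]; color 4: [13]; color 5: [10]; color 6: [11]; color 7: [8]; color 8: [12].

χ(G) = 8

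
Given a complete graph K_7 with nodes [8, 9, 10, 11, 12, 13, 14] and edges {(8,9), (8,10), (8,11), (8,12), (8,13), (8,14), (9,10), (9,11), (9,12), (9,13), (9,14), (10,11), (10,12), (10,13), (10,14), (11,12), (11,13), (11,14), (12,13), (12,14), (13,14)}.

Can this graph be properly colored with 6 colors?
No, G is not 6-colorable

The clique on vertices [8, 9, 10, 11, 12, 13, 14] has size 7 > 6, so it alone needs 7 colors.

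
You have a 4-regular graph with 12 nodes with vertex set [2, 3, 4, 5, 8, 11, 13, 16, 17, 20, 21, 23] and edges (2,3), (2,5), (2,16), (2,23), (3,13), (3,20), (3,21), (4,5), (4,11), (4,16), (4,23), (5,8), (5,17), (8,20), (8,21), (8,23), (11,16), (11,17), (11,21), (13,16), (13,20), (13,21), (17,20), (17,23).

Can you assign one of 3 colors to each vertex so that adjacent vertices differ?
A valid 3-coloring: color 1: [2, 8, 11, 13]; color 2: [5, 16, 20, 21, 23]; color 3: [3, 4, 17].
(χ(G) = 3 ≤ 3.)

Yes, G is 3-colorable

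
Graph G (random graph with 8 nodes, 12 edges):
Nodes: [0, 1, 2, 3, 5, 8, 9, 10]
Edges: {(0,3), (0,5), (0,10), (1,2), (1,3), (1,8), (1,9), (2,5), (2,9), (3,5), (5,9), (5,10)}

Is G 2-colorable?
The clique on vertices [1, 2, 9] has size 3 > 2, so it alone needs 3 colors.

No, G is not 2-colorable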